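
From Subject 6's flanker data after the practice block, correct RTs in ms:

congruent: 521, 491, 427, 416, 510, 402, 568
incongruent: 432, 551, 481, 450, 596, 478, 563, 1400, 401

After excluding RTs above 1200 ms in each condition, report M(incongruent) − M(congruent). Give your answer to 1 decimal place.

17.6 ms

incongruent: exclude 1400
M(congruent) = 3335/7 = 476.429
M(incongruent) = 3952/8 = 494.000
Difference = 494.000 − 476.429 = 17.571 ms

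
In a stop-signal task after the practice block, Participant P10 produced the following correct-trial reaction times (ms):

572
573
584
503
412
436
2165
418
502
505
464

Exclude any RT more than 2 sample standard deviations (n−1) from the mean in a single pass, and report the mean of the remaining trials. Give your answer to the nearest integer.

497 ms

n = 11, ΣRT = 7134, M = 648.545
Σ(x−M)² = 2566968.73; s = √(2566968.73/10) = 506.653
Cutoffs: 648.545 ± 2·506.653 → [-364.8, 1661.9]
Outside: 2165 → excluded.
Retained (n=10): Σ = 4969, mean = 4969/10 = 496.900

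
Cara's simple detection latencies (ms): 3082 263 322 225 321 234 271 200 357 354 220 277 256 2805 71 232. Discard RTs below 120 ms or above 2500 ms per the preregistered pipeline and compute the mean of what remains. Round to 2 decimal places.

Excluded: 71, 2805, 3082
Retained (n=13): Σ = 3532
Mean = 3532/13 = 271.6923

271.69 ms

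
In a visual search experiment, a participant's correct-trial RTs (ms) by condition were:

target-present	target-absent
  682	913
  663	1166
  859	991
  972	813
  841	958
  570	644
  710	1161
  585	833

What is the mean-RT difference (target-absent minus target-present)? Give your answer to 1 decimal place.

M(target-present) = 5882/8 = 735.250
M(target-absent) = 7479/8 = 934.875
Difference = 934.875 − 735.250 = 199.625 ms

199.6 ms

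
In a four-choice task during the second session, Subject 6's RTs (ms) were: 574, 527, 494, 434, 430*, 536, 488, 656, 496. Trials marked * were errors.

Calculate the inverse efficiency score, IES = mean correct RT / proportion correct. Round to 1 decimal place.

591.3 ms

Correct trials (n=8): 574, 527, 494, 434, 536, 488, 656, 496
Mean correct RT = 4205/8 = 525.6250 ms
Proportion correct = 8/9
IES = 525.6250 / (8/9) = 591.328 ms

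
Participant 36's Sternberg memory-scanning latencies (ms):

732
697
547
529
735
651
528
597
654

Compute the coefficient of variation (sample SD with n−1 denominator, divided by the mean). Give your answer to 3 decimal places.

0.132

n = 9, Σ = 5670, M = 630.0000
Σ(x−M)² = 55518.000; s = √(55518.000/8) = 83.3052
CV = 83.3052 / 630.0000 = 0.13223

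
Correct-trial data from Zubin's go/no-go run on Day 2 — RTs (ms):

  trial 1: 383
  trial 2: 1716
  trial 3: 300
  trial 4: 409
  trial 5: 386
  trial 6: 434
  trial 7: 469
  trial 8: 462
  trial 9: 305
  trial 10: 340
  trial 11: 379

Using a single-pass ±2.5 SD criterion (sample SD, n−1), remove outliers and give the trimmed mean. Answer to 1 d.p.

386.7 ms

n = 11, ΣRT = 5583, M = 507.545
Σ(x−M)² = 1638022.73; s = √(1638022.73/10) = 404.725
Cutoffs: 507.545 ± 2.5·404.725 → [-504.3, 1519.4]
Outside: 1716 → excluded.
Retained (n=10): Σ = 3867, mean = 3867/10 = 386.700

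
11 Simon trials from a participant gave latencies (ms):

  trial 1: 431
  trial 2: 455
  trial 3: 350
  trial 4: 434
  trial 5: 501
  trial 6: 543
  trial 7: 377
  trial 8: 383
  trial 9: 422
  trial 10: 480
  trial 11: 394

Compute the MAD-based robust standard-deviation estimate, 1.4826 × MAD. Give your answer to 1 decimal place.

Sorted: 350, 377, 383, 394, 422, 431, 434, 455, 480, 501, 543 → median = 431
|x − 431| sorted: 0, 3, 9, 24, 37, 48, 49, 54, 70, 81, 112 → MAD = 48
Robust SD ≈ 1.4826 × 48 = 71.165

71.2 ms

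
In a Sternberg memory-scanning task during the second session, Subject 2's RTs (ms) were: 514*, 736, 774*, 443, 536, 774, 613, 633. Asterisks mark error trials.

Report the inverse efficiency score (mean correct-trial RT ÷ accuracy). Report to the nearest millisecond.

830 ms

Correct trials (n=6): 736, 443, 536, 774, 613, 633
Mean correct RT = 3735/6 = 622.5000 ms
Proportion correct = 6/8
IES = 622.5000 / (6/8) = 830.000 ms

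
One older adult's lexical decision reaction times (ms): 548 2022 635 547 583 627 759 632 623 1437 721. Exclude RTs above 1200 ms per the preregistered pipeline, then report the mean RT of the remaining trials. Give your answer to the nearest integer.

631 ms

Excluded: 1437, 2022
Retained (n=9): Σ = 5675
Mean = 5675/9 = 630.5556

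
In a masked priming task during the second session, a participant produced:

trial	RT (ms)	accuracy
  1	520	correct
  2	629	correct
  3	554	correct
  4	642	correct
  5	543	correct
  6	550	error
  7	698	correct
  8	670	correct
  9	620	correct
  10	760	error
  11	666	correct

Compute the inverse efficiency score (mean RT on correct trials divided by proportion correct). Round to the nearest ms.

Correct trials (n=9): 520, 629, 554, 642, 543, 698, 670, 620, 666
Mean correct RT = 5542/9 = 615.7778 ms
Proportion correct = 9/11
IES = 615.7778 / (9/11) = 752.617 ms

753 ms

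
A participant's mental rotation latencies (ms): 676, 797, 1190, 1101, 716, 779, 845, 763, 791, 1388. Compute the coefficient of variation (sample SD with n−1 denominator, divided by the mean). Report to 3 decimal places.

n = 10, Σ = 9046, M = 904.6000
Σ(x−M)² = 505390.400; s = √(505390.400/9) = 236.9694
CV = 236.9694 / 904.6000 = 0.26196

0.262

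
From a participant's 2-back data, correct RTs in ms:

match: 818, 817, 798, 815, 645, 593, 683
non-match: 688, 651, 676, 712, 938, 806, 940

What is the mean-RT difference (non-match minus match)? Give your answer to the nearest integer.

35 ms

M(match) = 5169/7 = 738.429
M(non-match) = 5411/7 = 773.000
Difference = 773.000 − 738.429 = 34.571 ms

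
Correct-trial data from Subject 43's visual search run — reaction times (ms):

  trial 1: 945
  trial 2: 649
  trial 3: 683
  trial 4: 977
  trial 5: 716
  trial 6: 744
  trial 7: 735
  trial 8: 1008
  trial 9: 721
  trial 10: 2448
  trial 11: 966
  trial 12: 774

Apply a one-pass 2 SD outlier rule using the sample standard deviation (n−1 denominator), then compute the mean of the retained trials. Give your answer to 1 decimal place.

n = 12, ΣRT = 11366, M = 947.167
Σ(x−M)² = 2637005.67; s = √(2637005.67/11) = 489.620
Cutoffs: 947.167 ± 2·489.620 → [-32.1, 1926.4]
Outside: 2448 → excluded.
Retained (n=11): Σ = 8918, mean = 8918/11 = 810.727

810.7 ms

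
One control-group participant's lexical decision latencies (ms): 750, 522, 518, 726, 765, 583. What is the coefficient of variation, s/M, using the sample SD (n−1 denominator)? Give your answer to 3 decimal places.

0.180

n = 6, Σ = 3864, M = 644.0000
Σ(x−M)² = 67082.000; s = √(67082.000/5) = 115.8292
CV = 115.8292 / 644.0000 = 0.17986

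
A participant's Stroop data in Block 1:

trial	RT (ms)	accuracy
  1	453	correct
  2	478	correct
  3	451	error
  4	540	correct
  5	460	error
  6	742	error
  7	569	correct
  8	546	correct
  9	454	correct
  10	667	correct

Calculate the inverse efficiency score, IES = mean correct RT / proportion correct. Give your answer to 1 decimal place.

Correct trials (n=7): 453, 478, 540, 569, 546, 454, 667
Mean correct RT = 3707/7 = 529.5714 ms
Proportion correct = 7/10
IES = 529.5714 / (7/10) = 756.531 ms

756.5 ms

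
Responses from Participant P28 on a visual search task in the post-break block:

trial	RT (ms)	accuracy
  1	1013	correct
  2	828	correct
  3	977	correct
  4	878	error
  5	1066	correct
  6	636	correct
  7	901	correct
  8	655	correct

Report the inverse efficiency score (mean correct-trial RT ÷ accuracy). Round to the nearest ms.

992 ms

Correct trials (n=7): 1013, 828, 977, 1066, 636, 901, 655
Mean correct RT = 6076/7 = 868.0000 ms
Proportion correct = 7/8
IES = 868.0000 / (7/8) = 992.000 ms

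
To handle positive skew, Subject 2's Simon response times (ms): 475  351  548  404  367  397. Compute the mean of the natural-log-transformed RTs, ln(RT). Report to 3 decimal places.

6.037

ln(RT): 6.1633, 5.8608, 6.3063, 6.0014, 5.9054, 5.9839
Σ ln(RT) = 36.2211
Mean = 36.2211/6 = 6.03685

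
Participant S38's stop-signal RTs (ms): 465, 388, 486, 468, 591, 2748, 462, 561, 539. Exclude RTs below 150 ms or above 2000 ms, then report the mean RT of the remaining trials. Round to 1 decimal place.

495.0 ms

Excluded: 2748
Retained (n=8): Σ = 3960
Mean = 3960/8 = 495.0000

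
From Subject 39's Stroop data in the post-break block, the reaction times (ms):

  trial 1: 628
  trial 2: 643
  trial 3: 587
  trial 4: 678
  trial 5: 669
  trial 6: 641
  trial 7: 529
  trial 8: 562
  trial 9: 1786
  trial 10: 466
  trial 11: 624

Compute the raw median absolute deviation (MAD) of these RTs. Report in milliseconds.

41 ms

Sorted: 466, 529, 562, 587, 624, 628, 641, 643, 669, 678, 1786 → median = 628
|x − 628|: 0, 15, 41, 50, 41, 13, 99, 66, 1158, 162, 4
Sorted deviations: 0, 4, 13, 15, 41, 41, 50, 66, 99, 162, 1158 → MAD = 41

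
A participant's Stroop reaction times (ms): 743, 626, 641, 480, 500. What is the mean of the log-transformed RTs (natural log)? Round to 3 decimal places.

ln(RT): 6.6107, 6.4394, 6.4630, 6.1738, 6.2146
Σ ln(RT) = 31.9015
Mean = 31.9015/5 = 6.38029

6.380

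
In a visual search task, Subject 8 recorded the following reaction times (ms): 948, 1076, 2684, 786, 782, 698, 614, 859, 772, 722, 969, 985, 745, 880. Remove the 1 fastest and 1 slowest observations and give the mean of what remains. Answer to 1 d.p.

Sorted: 614, 698, 722, 745, 772, 782, 786, 859, 880, 948, 969, 985, 1076, 2684
Drop lowest 1 (614) and highest 1 (2684)
Remaining (n=12): Σ = 10222, mean = 10222/12 = 851.833

851.8 ms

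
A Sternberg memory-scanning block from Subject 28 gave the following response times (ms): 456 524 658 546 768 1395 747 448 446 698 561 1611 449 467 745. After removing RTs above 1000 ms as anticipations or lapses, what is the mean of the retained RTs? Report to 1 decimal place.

577.9 ms

Excluded: 1395, 1611
Retained (n=13): Σ = 7513
Mean = 7513/13 = 577.9231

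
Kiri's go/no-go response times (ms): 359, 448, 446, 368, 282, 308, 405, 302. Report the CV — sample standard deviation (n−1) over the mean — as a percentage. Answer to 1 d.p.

17.7%

n = 8, Σ = 2918, M = 364.7500
Σ(x−M)² = 29201.500; s = √(29201.500/7) = 64.5883
CV = 64.5883 / 364.7500 = 0.17708 = 17.708%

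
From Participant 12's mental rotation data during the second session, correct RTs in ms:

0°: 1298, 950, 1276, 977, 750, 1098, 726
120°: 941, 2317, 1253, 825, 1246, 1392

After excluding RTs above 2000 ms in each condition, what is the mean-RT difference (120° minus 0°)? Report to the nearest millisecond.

121 ms

120°: exclude 2317
M(0°) = 7075/7 = 1010.714
M(120°) = 5657/5 = 1131.400
Difference = 1131.400 − 1010.714 = 120.686 ms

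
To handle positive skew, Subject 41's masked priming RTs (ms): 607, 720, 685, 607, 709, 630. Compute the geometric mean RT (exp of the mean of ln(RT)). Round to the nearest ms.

658 ms

ln(RT): 6.4085, 6.5793, 6.5294, 6.4085, 6.5639, 6.4457
Mean ln(RT) = 38.9353/6 = 6.48922
Geometric mean = exp(6.48922) = 658.01 ms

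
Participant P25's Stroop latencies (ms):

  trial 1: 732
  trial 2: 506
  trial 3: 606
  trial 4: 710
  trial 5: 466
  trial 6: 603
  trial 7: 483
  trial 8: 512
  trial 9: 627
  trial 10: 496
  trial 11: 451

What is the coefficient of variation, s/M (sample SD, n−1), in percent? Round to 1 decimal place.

17.4%

n = 11, Σ = 6192, M = 562.9091
Σ(x−M)² = 96406.909; s = √(96406.909/10) = 98.1870
CV = 98.1870 / 562.9091 = 0.17443 = 17.443%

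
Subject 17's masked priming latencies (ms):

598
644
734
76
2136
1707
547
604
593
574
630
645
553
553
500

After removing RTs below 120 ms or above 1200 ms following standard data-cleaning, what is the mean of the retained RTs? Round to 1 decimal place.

597.9 ms

Excluded: 76, 1707, 2136
Retained (n=12): Σ = 7175
Mean = 7175/12 = 597.9167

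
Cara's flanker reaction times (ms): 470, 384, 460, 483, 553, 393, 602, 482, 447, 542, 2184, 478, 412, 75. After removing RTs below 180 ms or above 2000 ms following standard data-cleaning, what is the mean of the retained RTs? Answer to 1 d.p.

Excluded: 75, 2184
Retained (n=12): Σ = 5706
Mean = 5706/12 = 475.5000

475.5 ms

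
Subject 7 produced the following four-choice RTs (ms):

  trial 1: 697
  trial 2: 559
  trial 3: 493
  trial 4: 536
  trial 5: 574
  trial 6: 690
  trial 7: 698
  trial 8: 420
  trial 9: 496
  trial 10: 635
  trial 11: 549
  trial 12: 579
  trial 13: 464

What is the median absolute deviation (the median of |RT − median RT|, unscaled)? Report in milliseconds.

66 ms

Sorted: 420, 464, 493, 496, 536, 549, 559, 574, 579, 635, 690, 697, 698 → median = 559
|x − 559|: 138, 0, 66, 23, 15, 131, 139, 139, 63, 76, 10, 20, 95
Sorted deviations: 0, 10, 15, 20, 23, 63, 66, 76, 95, 131, 138, 139, 139 → MAD = 66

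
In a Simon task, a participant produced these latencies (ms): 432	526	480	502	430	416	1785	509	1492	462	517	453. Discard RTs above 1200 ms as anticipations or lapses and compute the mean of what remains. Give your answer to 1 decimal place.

Excluded: 1492, 1785
Retained (n=10): Σ = 4727
Mean = 4727/10 = 472.7000

472.7 ms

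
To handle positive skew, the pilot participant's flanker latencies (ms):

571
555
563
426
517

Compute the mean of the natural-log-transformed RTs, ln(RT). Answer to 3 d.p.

6.260

ln(RT): 6.3474, 6.3190, 6.3333, 6.0544, 6.2480
Σ ln(RT) = 31.3021
Mean = 31.3021/5 = 6.26042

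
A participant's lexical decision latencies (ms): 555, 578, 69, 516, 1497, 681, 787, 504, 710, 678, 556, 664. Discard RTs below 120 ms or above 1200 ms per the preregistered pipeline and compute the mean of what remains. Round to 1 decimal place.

Excluded: 69, 1497
Retained (n=10): Σ = 6229
Mean = 6229/10 = 622.9000

622.9 ms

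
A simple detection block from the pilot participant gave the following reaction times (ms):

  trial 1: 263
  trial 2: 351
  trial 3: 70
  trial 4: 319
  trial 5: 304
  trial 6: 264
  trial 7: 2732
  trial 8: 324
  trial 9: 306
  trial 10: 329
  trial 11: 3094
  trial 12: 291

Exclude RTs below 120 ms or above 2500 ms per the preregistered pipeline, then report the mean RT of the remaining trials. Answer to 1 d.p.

305.7 ms

Excluded: 70, 2732, 3094
Retained (n=9): Σ = 2751
Mean = 2751/9 = 305.6667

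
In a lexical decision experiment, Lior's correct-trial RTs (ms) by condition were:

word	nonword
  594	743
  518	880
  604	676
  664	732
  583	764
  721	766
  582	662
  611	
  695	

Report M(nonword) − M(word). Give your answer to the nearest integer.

127 ms

M(word) = 5572/9 = 619.111
M(nonword) = 5223/7 = 746.143
Difference = 746.143 − 619.111 = 127.032 ms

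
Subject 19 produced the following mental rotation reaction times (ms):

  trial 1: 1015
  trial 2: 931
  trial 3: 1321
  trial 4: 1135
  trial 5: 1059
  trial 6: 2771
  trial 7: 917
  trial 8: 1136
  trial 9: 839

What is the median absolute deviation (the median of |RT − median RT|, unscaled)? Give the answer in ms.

128 ms

Sorted: 839, 917, 931, 1015, 1059, 1135, 1136, 1321, 2771 → median = 1059
|x − 1059|: 44, 128, 262, 76, 0, 1712, 142, 77, 220
Sorted deviations: 0, 44, 76, 77, 128, 142, 220, 262, 1712 → MAD = 128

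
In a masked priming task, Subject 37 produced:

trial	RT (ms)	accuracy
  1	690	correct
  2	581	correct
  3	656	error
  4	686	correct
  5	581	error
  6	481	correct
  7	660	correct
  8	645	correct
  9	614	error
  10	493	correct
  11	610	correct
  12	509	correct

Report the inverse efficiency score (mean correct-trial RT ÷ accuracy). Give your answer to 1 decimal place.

Correct trials (n=9): 690, 581, 686, 481, 660, 645, 493, 610, 509
Mean correct RT = 5355/9 = 595.0000 ms
Proportion correct = 9/12
IES = 595.0000 / (9/12) = 793.333 ms

793.3 ms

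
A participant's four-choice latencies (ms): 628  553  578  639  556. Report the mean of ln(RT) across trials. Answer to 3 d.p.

ln(RT): 6.4425, 6.3154, 6.3596, 6.4599, 6.3208
Σ ln(RT) = 31.8981
Mean = 31.8981/5 = 6.37963

6.380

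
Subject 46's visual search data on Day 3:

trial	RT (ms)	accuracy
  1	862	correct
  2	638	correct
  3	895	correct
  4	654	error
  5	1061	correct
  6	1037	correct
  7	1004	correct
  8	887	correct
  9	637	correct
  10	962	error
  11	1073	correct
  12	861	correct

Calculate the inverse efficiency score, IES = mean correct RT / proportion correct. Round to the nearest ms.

1075 ms

Correct trials (n=10): 862, 638, 895, 1061, 1037, 1004, 887, 637, 1073, 861
Mean correct RT = 8955/10 = 895.5000 ms
Proportion correct = 10/12
IES = 895.5000 / (10/12) = 1074.600 ms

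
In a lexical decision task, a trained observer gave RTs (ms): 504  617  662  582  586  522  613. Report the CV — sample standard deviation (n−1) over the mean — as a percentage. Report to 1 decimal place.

n = 7, Σ = 4086, M = 583.7143
Σ(x−M)² = 18265.429; s = √(18265.429/6) = 55.1746
CV = 55.1746 / 583.7143 = 0.09452 = 9.452%

9.5%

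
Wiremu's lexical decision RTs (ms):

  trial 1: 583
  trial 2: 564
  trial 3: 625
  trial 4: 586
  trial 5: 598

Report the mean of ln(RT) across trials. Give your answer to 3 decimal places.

6.382

ln(RT): 6.3682, 6.3351, 6.4378, 6.3733, 6.3936
Σ ln(RT) = 31.9079
Mean = 31.9079/5 = 6.38158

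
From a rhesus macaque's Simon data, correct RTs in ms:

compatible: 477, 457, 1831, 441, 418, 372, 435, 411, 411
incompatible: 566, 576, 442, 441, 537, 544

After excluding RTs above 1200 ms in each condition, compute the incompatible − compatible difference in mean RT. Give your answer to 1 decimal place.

89.9 ms

compatible: exclude 1831
M(compatible) = 3422/8 = 427.750
M(incompatible) = 3106/6 = 517.667
Difference = 517.667 − 427.750 = 89.917 ms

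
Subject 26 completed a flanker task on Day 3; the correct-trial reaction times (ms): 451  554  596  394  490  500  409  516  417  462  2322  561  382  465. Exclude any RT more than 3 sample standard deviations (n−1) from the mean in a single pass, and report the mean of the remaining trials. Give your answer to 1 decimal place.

476.7 ms

n = 14, ΣRT = 8519, M = 608.500
Σ(x−M)² = 3216481.50; s = √(3216481.50/13) = 497.415
Cutoffs: 608.500 ± 3·497.415 → [-883.7, 2100.7]
Outside: 2322 → excluded.
Retained (n=13): Σ = 6197, mean = 6197/13 = 476.692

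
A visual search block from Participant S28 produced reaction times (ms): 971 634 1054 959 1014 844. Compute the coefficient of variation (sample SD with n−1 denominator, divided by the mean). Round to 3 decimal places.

n = 6, Σ = 5476, M = 912.6667
Σ(x−M)² = 118163.333; s = √(118163.333/5) = 153.7292
CV = 153.7292 / 912.6667 = 0.16844

0.168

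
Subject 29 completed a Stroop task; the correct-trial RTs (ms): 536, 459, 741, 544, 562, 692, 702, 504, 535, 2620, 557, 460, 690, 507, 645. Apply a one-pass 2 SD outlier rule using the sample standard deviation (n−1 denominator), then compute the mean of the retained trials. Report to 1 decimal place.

581.0 ms

n = 15, ΣRT = 10754, M = 716.933
Σ(x−M)² = 3996268.93; s = √(3996268.93/14) = 534.273
Cutoffs: 716.933 ± 2·534.273 → [-351.6, 1785.5]
Outside: 2620 → excluded.
Retained (n=14): Σ = 8134, mean = 8134/14 = 581.000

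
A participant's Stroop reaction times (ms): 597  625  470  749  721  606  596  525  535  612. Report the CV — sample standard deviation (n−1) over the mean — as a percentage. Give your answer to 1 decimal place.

n = 10, Σ = 6036, M = 603.6000
Σ(x−M)² = 64292.400; s = √(64292.400/9) = 84.5198
CV = 84.5198 / 603.6000 = 0.14003 = 14.003%

14.0%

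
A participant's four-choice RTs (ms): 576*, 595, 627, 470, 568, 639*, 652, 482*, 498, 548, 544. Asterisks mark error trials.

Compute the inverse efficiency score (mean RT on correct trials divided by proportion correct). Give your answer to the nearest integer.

Correct trials (n=8): 595, 627, 470, 568, 652, 498, 548, 544
Mean correct RT = 4502/8 = 562.7500 ms
Proportion correct = 8/11
IES = 562.7500 / (8/11) = 773.781 ms

774 ms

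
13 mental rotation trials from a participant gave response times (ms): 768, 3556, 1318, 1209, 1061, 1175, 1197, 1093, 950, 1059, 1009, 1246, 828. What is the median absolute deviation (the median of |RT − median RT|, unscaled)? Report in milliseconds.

Sorted: 768, 828, 950, 1009, 1059, 1061, 1093, 1175, 1197, 1209, 1246, 1318, 3556 → median = 1093
|x − 1093|: 325, 2463, 225, 116, 32, 82, 104, 0, 143, 34, 84, 153, 265
Sorted deviations: 0, 32, 34, 82, 84, 104, 116, 143, 153, 225, 265, 325, 2463 → MAD = 116

116 ms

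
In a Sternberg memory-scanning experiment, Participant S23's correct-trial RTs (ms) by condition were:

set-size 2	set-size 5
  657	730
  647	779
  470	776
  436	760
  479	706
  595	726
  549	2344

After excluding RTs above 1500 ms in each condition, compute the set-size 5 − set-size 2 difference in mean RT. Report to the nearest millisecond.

set-size 5: exclude 2344
M(set-size 2) = 3833/7 = 547.571
M(set-size 5) = 4477/6 = 746.167
Difference = 746.167 − 547.571 = 198.595 ms

199 ms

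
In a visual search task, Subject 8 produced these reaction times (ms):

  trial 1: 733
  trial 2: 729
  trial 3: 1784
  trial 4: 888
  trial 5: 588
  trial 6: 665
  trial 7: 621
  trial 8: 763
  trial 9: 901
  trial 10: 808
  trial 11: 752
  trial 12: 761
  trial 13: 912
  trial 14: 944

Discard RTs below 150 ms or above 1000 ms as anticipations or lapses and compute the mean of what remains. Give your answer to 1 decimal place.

774.2 ms

Excluded: 1784
Retained (n=13): Σ = 10065
Mean = 10065/13 = 774.2308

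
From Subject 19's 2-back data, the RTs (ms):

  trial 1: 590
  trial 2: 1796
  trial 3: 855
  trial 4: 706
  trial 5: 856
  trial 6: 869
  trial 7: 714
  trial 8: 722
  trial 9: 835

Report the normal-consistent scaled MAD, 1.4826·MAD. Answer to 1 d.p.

Sorted: 590, 706, 714, 722, 835, 855, 856, 869, 1796 → median = 835
|x − 835| sorted: 0, 20, 21, 34, 113, 121, 129, 245, 961 → MAD = 113
Robust SD ≈ 1.4826 × 113 = 167.534

167.5 ms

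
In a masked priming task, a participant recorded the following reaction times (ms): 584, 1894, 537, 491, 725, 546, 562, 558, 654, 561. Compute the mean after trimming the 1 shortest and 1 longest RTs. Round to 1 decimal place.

Sorted: 491, 537, 546, 558, 561, 562, 584, 654, 725, 1894
Drop lowest 1 (491) and highest 1 (1894)
Remaining (n=8): Σ = 4727, mean = 4727/8 = 590.875

590.9 ms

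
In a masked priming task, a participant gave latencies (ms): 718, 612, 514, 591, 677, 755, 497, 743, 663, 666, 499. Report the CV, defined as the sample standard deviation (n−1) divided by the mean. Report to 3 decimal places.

0.151

n = 11, Σ = 6935, M = 630.4545
Σ(x−M)² = 90880.727; s = √(90880.727/10) = 95.3314
CV = 95.3314 / 630.4545 = 0.15121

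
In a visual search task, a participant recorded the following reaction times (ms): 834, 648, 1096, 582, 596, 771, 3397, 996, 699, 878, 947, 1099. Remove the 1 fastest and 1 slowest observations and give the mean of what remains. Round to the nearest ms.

Sorted: 582, 596, 648, 699, 771, 834, 878, 947, 996, 1096, 1099, 3397
Drop lowest 1 (582) and highest 1 (3397)
Remaining (n=10): Σ = 8564, mean = 8564/10 = 856.400

856 ms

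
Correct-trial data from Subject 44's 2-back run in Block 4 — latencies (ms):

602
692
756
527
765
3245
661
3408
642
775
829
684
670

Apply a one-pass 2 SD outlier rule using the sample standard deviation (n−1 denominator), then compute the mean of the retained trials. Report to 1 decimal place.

691.2 ms

n = 13, ΣRT = 14256, M = 1096.615
Σ(x−M)² = 11840605.08; s = √(11840605.08/12) = 993.336
Cutoffs: 1096.615 ± 2·993.336 → [-890.1, 3083.3]
Outside: 3245, 3408 → excluded.
Retained (n=11): Σ = 7603, mean = 7603/11 = 691.182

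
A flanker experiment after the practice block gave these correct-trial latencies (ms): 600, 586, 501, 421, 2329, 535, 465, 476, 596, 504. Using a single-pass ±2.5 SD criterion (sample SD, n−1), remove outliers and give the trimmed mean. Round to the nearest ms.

520 ms

n = 10, ΣRT = 7013, M = 701.300
Σ(x−M)² = 2975920.10; s = √(2975920.10/9) = 575.029
Cutoffs: 701.300 ± 2.5·575.029 → [-736.3, 2138.9]
Outside: 2329 → excluded.
Retained (n=9): Σ = 4684, mean = 4684/9 = 520.444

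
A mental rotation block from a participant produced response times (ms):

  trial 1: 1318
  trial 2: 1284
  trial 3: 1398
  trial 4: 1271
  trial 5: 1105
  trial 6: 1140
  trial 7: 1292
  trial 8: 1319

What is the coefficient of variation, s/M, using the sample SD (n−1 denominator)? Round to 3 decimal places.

0.077

n = 8, Σ = 10127, M = 1265.8750
Σ(x−M)² = 65758.875; s = √(65758.875/7) = 96.9233
CV = 96.9233 / 1265.8750 = 0.07657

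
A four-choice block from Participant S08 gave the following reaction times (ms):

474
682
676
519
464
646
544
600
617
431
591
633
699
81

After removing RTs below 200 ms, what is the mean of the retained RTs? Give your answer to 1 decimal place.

582.8 ms

Excluded: 81
Retained (n=13): Σ = 7576
Mean = 7576/13 = 582.7692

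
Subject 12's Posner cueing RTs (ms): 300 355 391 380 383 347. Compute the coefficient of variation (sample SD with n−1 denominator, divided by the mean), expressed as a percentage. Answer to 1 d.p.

n = 6, Σ = 2156, M = 359.3333
Σ(x−M)² = 5681.333; s = √(5681.333/5) = 33.7086
CV = 33.7086 / 359.3333 = 0.09381 = 9.381%

9.4%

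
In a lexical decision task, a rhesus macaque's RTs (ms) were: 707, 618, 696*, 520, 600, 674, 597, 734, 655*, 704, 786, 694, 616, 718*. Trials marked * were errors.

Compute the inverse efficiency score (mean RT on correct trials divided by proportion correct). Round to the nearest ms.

839 ms

Correct trials (n=11): 707, 618, 520, 600, 674, 597, 734, 704, 786, 694, 616
Mean correct RT = 7250/11 = 659.0909 ms
Proportion correct = 11/14
IES = 659.0909 / (11/14) = 838.843 ms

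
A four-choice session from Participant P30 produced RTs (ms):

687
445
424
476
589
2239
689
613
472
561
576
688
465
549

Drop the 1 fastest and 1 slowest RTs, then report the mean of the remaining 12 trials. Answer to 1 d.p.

567.5 ms

Sorted: 424, 445, 465, 472, 476, 549, 561, 576, 589, 613, 687, 688, 689, 2239
Drop lowest 1 (424) and highest 1 (2239)
Remaining (n=12): Σ = 6810, mean = 6810/12 = 567.500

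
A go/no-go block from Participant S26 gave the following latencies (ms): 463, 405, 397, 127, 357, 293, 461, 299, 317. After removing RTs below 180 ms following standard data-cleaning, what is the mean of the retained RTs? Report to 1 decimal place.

Excluded: 127
Retained (n=8): Σ = 2992
Mean = 2992/8 = 374.0000

374.0 ms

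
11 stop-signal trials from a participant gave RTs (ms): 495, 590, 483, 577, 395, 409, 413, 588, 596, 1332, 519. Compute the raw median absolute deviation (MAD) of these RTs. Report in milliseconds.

71 ms

Sorted: 395, 409, 413, 483, 495, 519, 577, 588, 590, 596, 1332 → median = 519
|x − 519|: 24, 71, 36, 58, 124, 110, 106, 69, 77, 813, 0
Sorted deviations: 0, 24, 36, 58, 69, 71, 77, 106, 110, 124, 813 → MAD = 71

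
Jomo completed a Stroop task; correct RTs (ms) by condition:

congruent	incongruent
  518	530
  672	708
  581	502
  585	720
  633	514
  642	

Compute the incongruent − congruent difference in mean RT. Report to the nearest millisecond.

M(congruent) = 3631/6 = 605.167
M(incongruent) = 2974/5 = 594.800
Difference = 594.800 − 605.167 = -10.367 ms

-10 ms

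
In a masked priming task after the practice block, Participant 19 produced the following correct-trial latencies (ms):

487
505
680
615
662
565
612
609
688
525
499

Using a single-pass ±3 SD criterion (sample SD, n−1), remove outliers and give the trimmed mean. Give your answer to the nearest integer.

n = 11, ΣRT = 6447, M = 586.091
Σ(x−M)² = 55154.91; s = √(55154.91/10) = 74.266
Cutoffs: 586.091 ± 3·74.266 → [363.3, 808.9]
No RTs fall outside the cutoffs; all 11 retained. Mean = 6447/11 = 586.091

586 ms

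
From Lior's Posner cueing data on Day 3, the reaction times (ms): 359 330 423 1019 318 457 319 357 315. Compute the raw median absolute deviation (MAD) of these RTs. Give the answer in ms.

39 ms

Sorted: 315, 318, 319, 330, 357, 359, 423, 457, 1019 → median = 357
|x − 357|: 2, 27, 66, 662, 39, 100, 38, 0, 42
Sorted deviations: 0, 2, 27, 38, 39, 42, 66, 100, 662 → MAD = 39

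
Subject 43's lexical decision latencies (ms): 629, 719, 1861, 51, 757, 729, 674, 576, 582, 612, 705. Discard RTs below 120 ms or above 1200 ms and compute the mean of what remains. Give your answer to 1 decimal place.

Excluded: 51, 1861
Retained (n=9): Σ = 5983
Mean = 5983/9 = 664.7778

664.8 ms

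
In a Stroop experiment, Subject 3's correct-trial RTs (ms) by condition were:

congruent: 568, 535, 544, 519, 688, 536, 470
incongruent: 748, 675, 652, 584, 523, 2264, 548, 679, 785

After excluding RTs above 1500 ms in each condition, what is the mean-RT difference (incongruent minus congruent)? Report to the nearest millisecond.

98 ms

incongruent: exclude 2264
M(congruent) = 3860/7 = 551.429
M(incongruent) = 5194/8 = 649.250
Difference = 649.250 − 551.429 = 97.821 ms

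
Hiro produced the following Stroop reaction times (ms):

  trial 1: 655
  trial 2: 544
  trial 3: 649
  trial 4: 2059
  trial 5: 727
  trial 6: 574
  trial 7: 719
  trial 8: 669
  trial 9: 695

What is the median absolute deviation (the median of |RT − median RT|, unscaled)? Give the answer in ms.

Sorted: 544, 574, 649, 655, 669, 695, 719, 727, 2059 → median = 669
|x − 669|: 14, 125, 20, 1390, 58, 95, 50, 0, 26
Sorted deviations: 0, 14, 20, 26, 50, 58, 95, 125, 1390 → MAD = 50

50 ms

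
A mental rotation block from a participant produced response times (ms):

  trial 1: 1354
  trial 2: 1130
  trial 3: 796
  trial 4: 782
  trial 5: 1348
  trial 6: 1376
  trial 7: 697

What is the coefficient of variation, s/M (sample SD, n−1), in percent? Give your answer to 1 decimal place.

n = 7, Σ = 7483, M = 1069.0000
Σ(x−M)² = 552318.000; s = √(552318.000/6) = 303.4024
CV = 303.4024 / 1069.0000 = 0.28382 = 28.382%

28.4%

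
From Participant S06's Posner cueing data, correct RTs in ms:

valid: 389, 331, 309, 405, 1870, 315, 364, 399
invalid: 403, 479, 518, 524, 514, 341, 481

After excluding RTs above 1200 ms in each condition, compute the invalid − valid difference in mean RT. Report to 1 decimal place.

valid: exclude 1870
M(valid) = 2512/7 = 358.857
M(invalid) = 3260/7 = 465.714
Difference = 465.714 − 358.857 = 106.857 ms

106.9 ms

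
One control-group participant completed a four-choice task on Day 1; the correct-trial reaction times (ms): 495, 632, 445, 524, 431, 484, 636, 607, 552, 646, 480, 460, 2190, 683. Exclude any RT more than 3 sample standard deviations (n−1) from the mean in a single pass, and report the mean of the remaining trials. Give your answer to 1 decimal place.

n = 14, ΣRT = 9265, M = 661.786
Σ(x−M)² = 2605176.36; s = √(2605176.36/13) = 447.659
Cutoffs: 661.786 ± 3·447.659 → [-681.2, 2004.8]
Outside: 2190 → excluded.
Retained (n=13): Σ = 7075, mean = 7075/13 = 544.231

544.2 ms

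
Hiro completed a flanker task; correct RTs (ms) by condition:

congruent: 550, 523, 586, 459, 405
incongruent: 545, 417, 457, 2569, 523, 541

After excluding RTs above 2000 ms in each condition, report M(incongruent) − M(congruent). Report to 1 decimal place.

incongruent: exclude 2569
M(congruent) = 2523/5 = 504.600
M(incongruent) = 2483/5 = 496.600
Difference = 496.600 − 504.600 = -8.000 ms

-8.0 ms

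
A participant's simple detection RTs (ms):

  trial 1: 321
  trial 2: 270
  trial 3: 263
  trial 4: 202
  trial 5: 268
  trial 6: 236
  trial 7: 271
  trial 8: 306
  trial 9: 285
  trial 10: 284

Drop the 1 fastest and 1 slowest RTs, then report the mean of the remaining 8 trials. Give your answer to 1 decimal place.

272.9 ms

Sorted: 202, 236, 263, 268, 270, 271, 284, 285, 306, 321
Drop lowest 1 (202) and highest 1 (321)
Remaining (n=8): Σ = 2183, mean = 2183/8 = 272.875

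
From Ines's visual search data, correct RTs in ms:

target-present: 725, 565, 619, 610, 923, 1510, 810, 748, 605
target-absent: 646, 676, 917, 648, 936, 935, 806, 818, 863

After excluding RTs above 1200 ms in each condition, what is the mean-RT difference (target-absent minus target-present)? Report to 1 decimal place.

target-present: exclude 1510
M(target-present) = 5605/8 = 700.625
M(target-absent) = 7245/9 = 805.000
Difference = 805.000 − 700.625 = 104.375 ms

104.4 ms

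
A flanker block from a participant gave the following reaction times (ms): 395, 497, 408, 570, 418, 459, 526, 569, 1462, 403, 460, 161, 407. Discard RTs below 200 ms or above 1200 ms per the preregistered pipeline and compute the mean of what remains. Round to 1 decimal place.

Excluded: 161, 1462
Retained (n=11): Σ = 5112
Mean = 5112/11 = 464.7273

464.7 ms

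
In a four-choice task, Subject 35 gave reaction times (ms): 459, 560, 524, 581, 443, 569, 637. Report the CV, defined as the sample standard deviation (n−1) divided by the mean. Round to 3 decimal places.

0.128

n = 7, Σ = 3773, M = 539.0000
Σ(x−M)² = 28550.000; s = √(28550.000/6) = 68.9807
CV = 68.9807 / 539.0000 = 0.12798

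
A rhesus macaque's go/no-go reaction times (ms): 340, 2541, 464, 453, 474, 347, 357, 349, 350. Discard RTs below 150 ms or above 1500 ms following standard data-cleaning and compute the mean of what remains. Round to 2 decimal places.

391.75 ms

Excluded: 2541
Retained (n=8): Σ = 3134
Mean = 3134/8 = 391.7500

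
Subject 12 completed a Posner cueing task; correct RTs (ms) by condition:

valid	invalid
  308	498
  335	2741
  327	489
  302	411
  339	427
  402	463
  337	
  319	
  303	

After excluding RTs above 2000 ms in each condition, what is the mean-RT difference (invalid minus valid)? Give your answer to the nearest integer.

127 ms

invalid: exclude 2741
M(valid) = 2972/9 = 330.222
M(invalid) = 2288/5 = 457.600
Difference = 457.600 − 330.222 = 127.378 ms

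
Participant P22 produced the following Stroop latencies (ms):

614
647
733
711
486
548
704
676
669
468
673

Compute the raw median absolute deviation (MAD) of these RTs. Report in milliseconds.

Sorted: 468, 486, 548, 614, 647, 669, 673, 676, 704, 711, 733 → median = 669
|x − 669|: 55, 22, 64, 42, 183, 121, 35, 7, 0, 201, 4
Sorted deviations: 0, 4, 7, 22, 35, 42, 55, 64, 121, 183, 201 → MAD = 42

42 ms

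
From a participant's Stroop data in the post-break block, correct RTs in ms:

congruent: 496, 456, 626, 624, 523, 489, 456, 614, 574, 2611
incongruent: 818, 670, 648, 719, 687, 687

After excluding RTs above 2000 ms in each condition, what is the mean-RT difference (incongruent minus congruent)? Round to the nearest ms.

congruent: exclude 2611
M(congruent) = 4858/9 = 539.778
M(incongruent) = 4229/6 = 704.833
Difference = 704.833 − 539.778 = 165.056 ms

165 ms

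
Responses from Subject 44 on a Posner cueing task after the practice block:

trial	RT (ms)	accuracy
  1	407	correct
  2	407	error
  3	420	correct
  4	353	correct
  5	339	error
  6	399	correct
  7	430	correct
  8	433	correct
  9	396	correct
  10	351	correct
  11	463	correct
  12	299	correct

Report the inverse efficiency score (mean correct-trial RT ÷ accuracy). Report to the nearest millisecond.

474 ms

Correct trials (n=10): 407, 420, 353, 399, 430, 433, 396, 351, 463, 299
Mean correct RT = 3951/10 = 395.1000 ms
Proportion correct = 10/12
IES = 395.1000 / (10/12) = 474.120 ms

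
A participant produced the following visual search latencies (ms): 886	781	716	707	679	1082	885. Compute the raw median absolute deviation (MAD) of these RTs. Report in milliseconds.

102 ms

Sorted: 679, 707, 716, 781, 885, 886, 1082 → median = 781
|x − 781|: 105, 0, 65, 74, 102, 301, 104
Sorted deviations: 0, 65, 74, 102, 104, 105, 301 → MAD = 102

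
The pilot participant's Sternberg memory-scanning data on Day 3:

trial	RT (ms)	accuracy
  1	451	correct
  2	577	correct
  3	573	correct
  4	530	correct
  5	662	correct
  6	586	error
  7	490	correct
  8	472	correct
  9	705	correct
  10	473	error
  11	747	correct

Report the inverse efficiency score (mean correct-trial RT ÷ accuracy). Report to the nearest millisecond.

Correct trials (n=9): 451, 577, 573, 530, 662, 490, 472, 705, 747
Mean correct RT = 5207/9 = 578.5556 ms
Proportion correct = 9/11
IES = 578.5556 / (9/11) = 707.123 ms

707 ms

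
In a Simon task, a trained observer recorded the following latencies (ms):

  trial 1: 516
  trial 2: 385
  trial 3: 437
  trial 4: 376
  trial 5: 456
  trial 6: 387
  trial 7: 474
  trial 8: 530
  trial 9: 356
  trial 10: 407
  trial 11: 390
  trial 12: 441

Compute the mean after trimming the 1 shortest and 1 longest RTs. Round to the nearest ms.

427 ms

Sorted: 356, 376, 385, 387, 390, 407, 437, 441, 456, 474, 516, 530
Drop lowest 1 (356) and highest 1 (530)
Remaining (n=10): Σ = 4269, mean = 4269/10 = 426.900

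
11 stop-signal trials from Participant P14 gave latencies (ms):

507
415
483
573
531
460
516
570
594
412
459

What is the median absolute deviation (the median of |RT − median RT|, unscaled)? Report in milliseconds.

48 ms

Sorted: 412, 415, 459, 460, 483, 507, 516, 531, 570, 573, 594 → median = 507
|x − 507|: 0, 92, 24, 66, 24, 47, 9, 63, 87, 95, 48
Sorted deviations: 0, 9, 24, 24, 47, 48, 63, 66, 87, 92, 95 → MAD = 48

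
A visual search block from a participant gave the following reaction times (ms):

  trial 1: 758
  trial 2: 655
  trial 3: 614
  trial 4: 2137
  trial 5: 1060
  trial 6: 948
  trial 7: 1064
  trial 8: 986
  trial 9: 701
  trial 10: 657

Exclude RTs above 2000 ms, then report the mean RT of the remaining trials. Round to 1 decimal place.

Excluded: 2137
Retained (n=9): Σ = 7443
Mean = 7443/9 = 827.0000

827.0 ms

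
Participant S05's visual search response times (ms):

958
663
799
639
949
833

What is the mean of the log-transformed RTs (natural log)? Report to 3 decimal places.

ln(RT): 6.8648, 6.4968, 6.6834, 6.4599, 6.8554, 6.7250
Σ ln(RT) = 40.0853
Mean = 40.0853/6 = 6.68089

6.681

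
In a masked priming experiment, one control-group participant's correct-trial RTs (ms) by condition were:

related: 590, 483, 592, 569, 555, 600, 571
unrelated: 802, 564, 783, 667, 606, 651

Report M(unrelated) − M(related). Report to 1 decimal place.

M(related) = 3960/7 = 565.714
M(unrelated) = 4073/6 = 678.833
Difference = 678.833 − 565.714 = 113.119 ms

113.1 ms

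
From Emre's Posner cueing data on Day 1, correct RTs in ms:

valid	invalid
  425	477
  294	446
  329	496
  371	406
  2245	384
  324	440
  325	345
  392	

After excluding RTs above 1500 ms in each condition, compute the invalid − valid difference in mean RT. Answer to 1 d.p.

valid: exclude 2245
M(valid) = 2460/7 = 351.429
M(invalid) = 2994/7 = 427.714
Difference = 427.714 − 351.429 = 76.286 ms

76.3 ms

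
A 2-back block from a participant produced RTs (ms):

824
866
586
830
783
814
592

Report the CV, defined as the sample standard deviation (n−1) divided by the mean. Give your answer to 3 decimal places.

n = 7, Σ = 5295, M = 756.4286
Σ(x−M)² = 82087.714; s = √(82087.714/6) = 116.9670
CV = 116.9670 / 756.4286 = 0.15463

0.155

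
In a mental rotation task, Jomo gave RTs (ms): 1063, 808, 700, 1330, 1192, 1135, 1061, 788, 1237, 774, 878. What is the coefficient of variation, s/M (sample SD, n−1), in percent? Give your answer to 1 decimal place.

21.6%

n = 11, Σ = 10966, M = 996.9091
Σ(x−M)² = 465510.909; s = √(465510.909/10) = 215.7570
CV = 215.7570 / 996.9091 = 0.21643 = 21.643%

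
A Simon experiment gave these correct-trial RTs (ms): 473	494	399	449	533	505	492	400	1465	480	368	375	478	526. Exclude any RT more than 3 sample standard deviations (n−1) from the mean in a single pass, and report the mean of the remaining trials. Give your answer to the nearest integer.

459 ms

n = 14, ΣRT = 7437, M = 531.214
Σ(x−M)² = 976938.36; s = √(976938.36/13) = 274.133
Cutoffs: 531.214 ± 3·274.133 → [-291.2, 1353.6]
Outside: 1465 → excluded.
Retained (n=13): Σ = 5972, mean = 5972/13 = 459.385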